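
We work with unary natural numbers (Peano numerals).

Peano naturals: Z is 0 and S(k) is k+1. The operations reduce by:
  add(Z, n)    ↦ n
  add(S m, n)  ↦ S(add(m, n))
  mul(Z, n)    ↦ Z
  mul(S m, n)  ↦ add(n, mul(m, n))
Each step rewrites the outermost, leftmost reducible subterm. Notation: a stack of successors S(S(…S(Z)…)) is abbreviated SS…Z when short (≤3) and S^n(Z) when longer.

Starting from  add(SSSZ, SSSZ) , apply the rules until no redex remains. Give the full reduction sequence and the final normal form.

  start: add(SSSZ, SSSZ)
  →1  S(add(SSZ, SSSZ))
  →2  S(S(add(SZ, SSSZ)))
  →3  S(S(S(add(Z, SSSZ))))
  →4  S^6(Z)

Answer: normal form = S^6(Z)  (in 4 steps)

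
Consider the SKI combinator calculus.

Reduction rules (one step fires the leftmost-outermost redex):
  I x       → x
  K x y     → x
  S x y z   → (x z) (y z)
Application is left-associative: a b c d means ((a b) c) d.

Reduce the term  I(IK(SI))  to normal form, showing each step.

  start: I(IK(SI))
  [1] IK(SI)
  [2] K(SI)

Answer: normal form = K(SI)  (in 2 steps)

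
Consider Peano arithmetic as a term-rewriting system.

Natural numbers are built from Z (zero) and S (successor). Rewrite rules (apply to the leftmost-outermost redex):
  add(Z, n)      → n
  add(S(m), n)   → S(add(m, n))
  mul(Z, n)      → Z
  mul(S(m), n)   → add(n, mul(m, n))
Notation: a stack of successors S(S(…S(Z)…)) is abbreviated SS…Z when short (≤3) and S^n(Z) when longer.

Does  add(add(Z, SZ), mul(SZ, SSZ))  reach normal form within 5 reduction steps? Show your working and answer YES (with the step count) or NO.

  start: add(add(Z, SZ), mul(SZ, SSZ))
  →1  add(SZ, mul(SZ, SSZ))
  →2  S(add(Z, mul(SZ, SSZ)))
  →3  S(mul(SZ, SSZ))
  →4  S(add(SSZ, mul(Z, SSZ)))
  →5  S(S(add(SZ, mul(Z, SSZ))))

Answer: NO — after 5 steps the term is S(S(add(SZ, mul(Z, SSZ)))), not yet normal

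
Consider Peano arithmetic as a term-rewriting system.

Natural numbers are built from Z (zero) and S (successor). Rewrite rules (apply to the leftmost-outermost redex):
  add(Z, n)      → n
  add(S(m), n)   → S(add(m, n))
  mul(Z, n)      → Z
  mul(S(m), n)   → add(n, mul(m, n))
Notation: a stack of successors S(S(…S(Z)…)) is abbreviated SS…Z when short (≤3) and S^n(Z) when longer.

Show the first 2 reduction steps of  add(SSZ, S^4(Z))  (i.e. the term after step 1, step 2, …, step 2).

Answer: after 2 steps: S(S(add(Z, S^4(Z))))

Derivation:
  start: add(SSZ, S^4(Z))
  step 1: S(add(SZ, S^4(Z)))
  step 2: S(S(add(Z, S^4(Z))))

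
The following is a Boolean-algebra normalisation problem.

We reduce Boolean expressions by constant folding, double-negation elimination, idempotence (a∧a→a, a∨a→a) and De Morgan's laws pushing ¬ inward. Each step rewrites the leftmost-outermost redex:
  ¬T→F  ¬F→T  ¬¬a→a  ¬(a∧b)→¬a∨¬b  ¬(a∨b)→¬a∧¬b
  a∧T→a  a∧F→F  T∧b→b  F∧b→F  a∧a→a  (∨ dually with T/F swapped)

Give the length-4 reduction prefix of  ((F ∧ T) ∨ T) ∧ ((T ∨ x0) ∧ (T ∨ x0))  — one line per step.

  start: ((F ∧ T) ∨ T) ∧ ((T ∨ x0) ∧ (T ∨ x0))
  [1] T ∧ ((T ∨ x0) ∧ (T ∨ x0))
  [2] (T ∨ x0) ∧ (T ∨ x0)
  [3] T ∨ x0
  [4] T

Answer: after 4 steps: T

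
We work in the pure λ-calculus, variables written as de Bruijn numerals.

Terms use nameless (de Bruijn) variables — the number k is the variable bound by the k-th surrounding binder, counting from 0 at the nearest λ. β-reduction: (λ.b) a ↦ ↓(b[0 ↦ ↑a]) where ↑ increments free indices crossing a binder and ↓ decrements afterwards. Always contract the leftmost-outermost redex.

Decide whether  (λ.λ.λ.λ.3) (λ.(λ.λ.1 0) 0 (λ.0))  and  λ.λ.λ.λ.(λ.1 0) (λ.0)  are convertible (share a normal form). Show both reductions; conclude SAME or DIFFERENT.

Term A:
  start: (λ.λ.λ.λ.3) (λ.(λ.λ.1 0) 0 (λ.0))
  step 1: λ.λ.λ.λ.(λ.λ.1 0) 0 (λ.0)
  step 2: λ.λ.λ.λ.(λ.1 0) (λ.0)
  step 3: λ.λ.λ.λ.0 (λ.0)

Term B:
  start: λ.λ.λ.λ.(λ.1 0) (λ.0)
  step 1: λ.λ.λ.λ.0 (λ.0)

Answer: SAME — A ⇓ λ.λ.λ.λ.0 (λ.0), B ⇓ λ.λ.λ.λ.0 (λ.0)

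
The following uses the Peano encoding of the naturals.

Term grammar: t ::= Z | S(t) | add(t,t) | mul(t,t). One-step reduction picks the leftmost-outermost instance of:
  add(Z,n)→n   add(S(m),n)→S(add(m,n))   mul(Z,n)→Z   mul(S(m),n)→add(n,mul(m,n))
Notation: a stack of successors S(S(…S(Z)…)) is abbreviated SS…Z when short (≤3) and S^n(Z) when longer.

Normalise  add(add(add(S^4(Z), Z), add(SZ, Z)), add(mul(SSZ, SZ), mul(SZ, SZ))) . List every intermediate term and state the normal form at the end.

Answer: normal form = S^8(Z)  (in 32 steps)

Reduction:
  start: add(add(add(S^4(Z), Z), add(SZ, Z)), add(mul(SSZ, SZ), mul(SZ, SZ)))
  step 1: add(add(S(add(SSSZ, Z)), add(SZ, Z)), add(mul(SSZ, SZ), mul(SZ, SZ)))
  step 2: add(S(add(add(SSSZ, Z), add(SZ, Z))), add(mul(SSZ, SZ), mul(SZ, SZ)))
  step 3: S(add(add(add(SSSZ, Z), add(SZ, Z)), add(mul(SSZ, SZ), mul(SZ, SZ))))
  step 4: S(add(add(S(add(SSZ, Z)), add(SZ, Z)), add(mul(SSZ, SZ), mul(SZ, SZ))))
  step 5: S(add(S(add(add(SSZ, Z), add(SZ, Z))), add(mul(SSZ, SZ), mul(SZ, SZ))))
  step 6: S(S(add(add(add(SSZ, Z), add(SZ, Z)), add(mul(SSZ, SZ), mul(SZ, SZ)))))
  step 7: S(S(add(add(S(add(SZ, Z)), add(SZ, Z)), add(mul(SSZ, SZ), mul(SZ, SZ)))))
  step 8: S(S(add(S(add(add(SZ, Z), add(SZ, Z))), add(mul(SSZ, SZ), mul(SZ, SZ)))))
  step 9: S(S(S(add(add(add(SZ, Z), add(SZ, Z)), add(mul(SSZ, SZ), mul(SZ, SZ))))))
  step 10: S(S(S(add(add(S(add(Z, Z)), add(SZ, Z)), add(mul(SSZ, SZ), mul(SZ, SZ))))))
  step 11: S(S(S(add(S(add(add(Z, Z), add(SZ, Z))), add(mul(SSZ, SZ), mul(SZ, SZ))))))
  step 12: S(S(S(S(add(add(add(Z, Z), add(SZ, Z)), add(mul(SSZ, SZ), mul(SZ, SZ)))))))
  step 13: S(S(S(S(add(add(Z, add(SZ, Z)), add(mul(SSZ, SZ), mul(SZ, SZ)))))))
  step 14: S(S(S(S(add(add(SZ, Z), add(mul(SSZ, SZ), mul(SZ, SZ)))))))
  step 15: S(S(S(S(add(S(add(Z, Z)), add(mul(SSZ, SZ), mul(SZ, SZ)))))))
  step 16: S(S(S(S(S(add(add(Z, Z), add(mul(SSZ, SZ), mul(SZ, SZ))))))))
  step 17: S(S(S(S(S(add(Z, add(mul(SSZ, SZ), mul(SZ, SZ))))))))
  step 18: S(S(S(S(S(add(mul(SSZ, SZ), mul(SZ, SZ)))))))
  step 19: S(S(S(S(S(add(add(SZ, mul(SZ, SZ)), mul(SZ, SZ)))))))
  step 20: S(S(S(S(S(add(S(add(Z, mul(SZ, SZ))), mul(SZ, SZ)))))))
  step 21: S(S(S(S(S(S(add(add(Z, mul(SZ, SZ)), mul(SZ, SZ))))))))
  step 22: S(S(S(S(S(S(add(mul(SZ, SZ), mul(SZ, SZ))))))))
  step 23: S(S(S(S(S(S(add(add(SZ, mul(Z, SZ)), mul(SZ, SZ))))))))
  step 24: S(S(S(S(S(S(add(S(add(Z, mul(Z, SZ))), mul(SZ, SZ))))))))
  step 25: S(S(S(S(S(S(S(add(add(Z, mul(Z, SZ)), mul(SZ, SZ)))))))))
  step 26: S(S(S(S(S(S(S(add(mul(Z, SZ), mul(SZ, SZ)))))))))
  step 27: S(S(S(S(S(S(S(add(Z, mul(SZ, SZ)))))))))
  step 28: S(S(S(S(S(S(S(mul(SZ, SZ))))))))
  step 29: S(S(S(S(S(S(S(add(SZ, mul(Z, SZ)))))))))
  step 30: S(S(S(S(S(S(S(S(add(Z, mul(Z, SZ))))))))))
  step 31: S(S(S(S(S(S(S(S(mul(Z, SZ)))))))))
  step 32: S^8(Z)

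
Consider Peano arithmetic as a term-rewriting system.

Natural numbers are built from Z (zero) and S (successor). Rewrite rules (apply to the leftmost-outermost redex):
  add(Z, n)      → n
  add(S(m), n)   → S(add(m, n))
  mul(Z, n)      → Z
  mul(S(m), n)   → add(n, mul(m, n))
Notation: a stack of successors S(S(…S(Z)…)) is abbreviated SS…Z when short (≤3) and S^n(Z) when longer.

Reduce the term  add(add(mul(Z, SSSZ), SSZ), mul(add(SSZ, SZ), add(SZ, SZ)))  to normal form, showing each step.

  start: add(add(mul(Z, SSSZ), SSZ), mul(add(SSZ, SZ), add(SZ, SZ)))
  step 1: add(add(Z, SSZ), mul(add(SSZ, SZ), add(SZ, SZ)))
  step 2: add(SSZ, mul(add(SSZ, SZ), add(SZ, SZ)))
  step 3: S(add(SZ, mul(add(SSZ, SZ), add(SZ, SZ))))
  step 4: S(S(add(Z, mul(add(SSZ, SZ), add(SZ, SZ)))))
  step 5: S(S(mul(add(SSZ, SZ), add(SZ, SZ))))
  step 6: S(S(mul(S(add(SZ, SZ)), add(SZ, SZ))))
  step 7: S(S(add(add(SZ, SZ), mul(add(SZ, SZ), add(SZ, SZ)))))
  step 8: S(S(add(S(add(Z, SZ)), mul(add(SZ, SZ), add(SZ, SZ)))))
  step 9: S(S(S(add(add(Z, SZ), mul(add(SZ, SZ), add(SZ, SZ))))))
  step 10: S(S(S(add(SZ, mul(add(SZ, SZ), add(SZ, SZ))))))
  step 11: S(S(S(S(add(Z, mul(add(SZ, SZ), add(SZ, SZ)))))))
  step 12: S(S(S(S(mul(add(SZ, SZ), add(SZ, SZ))))))
  step 13: S(S(S(S(mul(S(add(Z, SZ)), add(SZ, SZ))))))
  step 14: S(S(S(S(add(add(SZ, SZ), mul(add(Z, SZ), add(SZ, SZ)))))))
  step 15: S(S(S(S(add(S(add(Z, SZ)), mul(add(Z, SZ), add(SZ, SZ)))))))
  step 16: S(S(S(S(S(add(add(Z, SZ), mul(add(Z, SZ), add(SZ, SZ))))))))
  step 17: S(S(S(S(S(add(SZ, mul(add(Z, SZ), add(SZ, SZ))))))))
  step 18: S(S(S(S(S(S(add(Z, mul(add(Z, SZ), add(SZ, SZ)))))))))
  step 19: S(S(S(S(S(S(mul(add(Z, SZ), add(SZ, SZ))))))))
  step 20: S(S(S(S(S(S(mul(SZ, add(SZ, SZ))))))))
  step 21: S(S(S(S(S(S(add(add(SZ, SZ), mul(Z, add(SZ, SZ)))))))))
  step 22: S(S(S(S(S(S(add(S(add(Z, SZ)), mul(Z, add(SZ, SZ)))))))))
  step 23: S(S(S(S(S(S(S(add(add(Z, SZ), mul(Z, add(SZ, SZ))))))))))
  step 24: S(S(S(S(S(S(S(add(SZ, mul(Z, add(SZ, SZ))))))))))
  step 25: S(S(S(S(S(S(S(S(add(Z, mul(Z, add(SZ, SZ)))))))))))
  step 26: S(S(S(S(S(S(S(S(mul(Z, add(SZ, SZ))))))))))
  step 27: S^8(Z)

Answer: normal form = S^8(Z)  (in 27 steps)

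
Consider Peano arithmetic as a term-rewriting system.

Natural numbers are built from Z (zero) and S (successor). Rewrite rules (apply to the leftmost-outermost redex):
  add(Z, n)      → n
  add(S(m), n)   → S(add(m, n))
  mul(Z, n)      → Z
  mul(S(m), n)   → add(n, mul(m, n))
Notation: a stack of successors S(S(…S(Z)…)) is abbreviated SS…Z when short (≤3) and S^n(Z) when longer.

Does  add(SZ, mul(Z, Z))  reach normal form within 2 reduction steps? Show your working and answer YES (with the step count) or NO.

  start: add(SZ, mul(Z, Z))
  [1] S(add(Z, mul(Z, Z)))
  [2] S(mul(Z, Z))

Answer: NO — after 2 steps the term is S(mul(Z, Z)), not yet normal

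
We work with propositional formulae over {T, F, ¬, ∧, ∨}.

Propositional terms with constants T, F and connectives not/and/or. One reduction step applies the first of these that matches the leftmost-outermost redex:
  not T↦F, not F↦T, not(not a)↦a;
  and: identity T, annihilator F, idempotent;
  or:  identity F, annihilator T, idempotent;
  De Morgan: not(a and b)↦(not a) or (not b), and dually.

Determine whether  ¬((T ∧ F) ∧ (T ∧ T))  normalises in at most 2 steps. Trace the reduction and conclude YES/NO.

  start: ¬((T ∧ F) ∧ (T ∧ T))
  →1  ¬(T ∧ F) ∨ ¬(T ∧ T)
  →2  (¬T ∨ ¬F) ∨ ¬(T ∧ T)

Answer: NO — after 2 steps the term is (¬T ∨ ¬F) ∨ ¬(T ∧ T), not yet normal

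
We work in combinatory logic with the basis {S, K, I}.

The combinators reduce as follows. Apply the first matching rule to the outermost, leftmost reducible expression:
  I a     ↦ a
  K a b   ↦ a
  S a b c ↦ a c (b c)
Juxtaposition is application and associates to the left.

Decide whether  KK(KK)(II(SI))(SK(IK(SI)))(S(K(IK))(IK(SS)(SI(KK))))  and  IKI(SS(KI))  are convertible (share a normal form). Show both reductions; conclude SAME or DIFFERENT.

Term A:
  start: KK(KK)(II(SI))(SK(IK(SI)))(S(K(IK))(IK(SS)(SI(KK))))
  step 1: K(II(SI))(SK(IK(SI)))(S(K(IK))(IK(SS)(SI(KK))))
  step 2: II(SI)(S(K(IK))(IK(SS)(SI(KK))))
  step 3: I(SI)(S(K(IK))(IK(SS)(SI(KK))))
  step 4: SI(S(K(IK))(IK(SS)(SI(KK))))
  step 5: SI(S(KK)(IK(SS)(SI(KK))))
  step 6: SI(S(KK)(K(SS)(SI(KK))))
  step 7: SI(S(KK)(SS))

Term B:
  start: IKI(SS(KI))
  step 1: KI(SS(KI))
  step 2: I

Answer: DIFFERENT — A ⇓ SI(S(KK)(SS)), B ⇓ I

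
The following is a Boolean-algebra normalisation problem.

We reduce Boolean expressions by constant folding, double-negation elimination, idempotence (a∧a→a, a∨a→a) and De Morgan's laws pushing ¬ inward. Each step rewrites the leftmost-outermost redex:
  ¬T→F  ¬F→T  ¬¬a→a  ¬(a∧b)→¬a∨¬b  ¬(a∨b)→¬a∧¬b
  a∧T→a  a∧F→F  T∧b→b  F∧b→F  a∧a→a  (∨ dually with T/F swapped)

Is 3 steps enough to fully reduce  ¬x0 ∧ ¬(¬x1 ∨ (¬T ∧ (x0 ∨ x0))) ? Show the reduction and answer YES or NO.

  start: ¬x0 ∧ ¬(¬x1 ∨ (¬T ∧ (x0 ∨ x0)))
  →1  ¬x0 ∧ (¬¬x1 ∧ ¬(¬T ∧ (x0 ∨ x0)))
  →2  ¬x0 ∧ (x1 ∧ ¬(¬T ∧ (x0 ∨ x0)))
  →3  ¬x0 ∧ (x1 ∧ (¬¬T ∨ ¬(x0 ∨ x0)))

Answer: NO — after 3 steps the term is ¬x0 ∧ (x1 ∧ (¬¬T ∨ ¬(x0 ∨ x0))), not yet normal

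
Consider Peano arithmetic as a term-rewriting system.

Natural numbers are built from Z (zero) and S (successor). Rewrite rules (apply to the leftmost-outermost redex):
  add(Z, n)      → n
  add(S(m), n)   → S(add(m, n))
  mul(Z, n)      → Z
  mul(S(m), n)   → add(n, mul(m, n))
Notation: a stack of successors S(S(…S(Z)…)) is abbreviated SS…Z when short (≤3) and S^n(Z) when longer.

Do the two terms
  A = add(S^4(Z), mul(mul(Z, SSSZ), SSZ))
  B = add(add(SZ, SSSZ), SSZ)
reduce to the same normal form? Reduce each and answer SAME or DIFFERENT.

Term A:
  start: add(S^4(Z), mul(mul(Z, SSSZ), SSZ))
  step 1: S(add(SSSZ, mul(mul(Z, SSSZ), SSZ)))
  step 2: S(S(add(SSZ, mul(mul(Z, SSSZ), SSZ))))
  step 3: S(S(S(add(SZ, mul(mul(Z, SSSZ), SSZ)))))
  step 4: S(S(S(S(add(Z, mul(mul(Z, SSSZ), SSZ))))))
  step 5: S(S(S(S(mul(mul(Z, SSSZ), SSZ)))))
  step 6: S(S(S(S(mul(Z, SSZ)))))
  step 7: S^4(Z)

Term B:
  start: add(add(SZ, SSSZ), SSZ)
  step 1: add(S(add(Z, SSSZ)), SSZ)
  step 2: S(add(add(Z, SSSZ), SSZ))
  step 3: S(add(SSSZ, SSZ))
  step 4: S(S(add(SSZ, SSZ)))
  step 5: S(S(S(add(SZ, SSZ))))
  step 6: S(S(S(S(add(Z, SSZ)))))
  step 7: S^6(Z)

Answer: DIFFERENT — A ⇓ S^4(Z), B ⇓ S^6(Z)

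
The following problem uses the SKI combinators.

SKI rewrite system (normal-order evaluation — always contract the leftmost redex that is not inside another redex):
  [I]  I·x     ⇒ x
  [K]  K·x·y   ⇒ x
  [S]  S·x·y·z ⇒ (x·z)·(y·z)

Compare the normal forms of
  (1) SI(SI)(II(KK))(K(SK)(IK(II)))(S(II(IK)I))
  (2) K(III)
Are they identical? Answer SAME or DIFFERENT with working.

Answer: DIFFERENT — A ⇓ SK, B ⇓ KI

Reduction:
Term A:
  start: SI(SI)(II(KK))(K(SK)(IK(II)))(S(II(IK)I))
  →1  I(II(KK))(SI(II(KK)))(K(SK)(IK(II)))(S(II(IK)I))
  →2  II(KK)(SI(II(KK)))(K(SK)(IK(II)))(S(II(IK)I))
  →3  I(KK)(SI(II(KK)))(K(SK)(IK(II)))(S(II(IK)I))
  →4  KK(SI(II(KK)))(K(SK)(IK(II)))(S(II(IK)I))
  →5  K(K(SK)(IK(II)))(S(II(IK)I))
  →6  K(SK)(IK(II))
  →7  SK

Term B:
  start: K(III)
  →1  K(II)
  →2  KI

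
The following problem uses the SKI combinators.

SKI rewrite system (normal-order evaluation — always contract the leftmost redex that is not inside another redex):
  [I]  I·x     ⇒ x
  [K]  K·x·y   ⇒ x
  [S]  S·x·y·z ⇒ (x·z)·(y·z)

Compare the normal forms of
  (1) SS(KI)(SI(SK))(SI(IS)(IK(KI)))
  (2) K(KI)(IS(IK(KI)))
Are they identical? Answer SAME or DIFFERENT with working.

Answer: SAME — A ⇓ KI, B ⇓ KI

Derivation:
Term A:
  start: SS(KI)(SI(SK))(SI(IS)(IK(KI)))
  step 1: S(SI(SK))(KI(SI(SK)))(SI(IS)(IK(KI)))
  step 2: SI(SK)(SI(IS)(IK(KI)))(KI(SI(SK))(SI(IS)(IK(KI))))
  step 3: I(SI(IS)(IK(KI)))(SK(SI(IS)(IK(KI))))(KI(SI(SK))(SI(IS)(IK(KI))))
  step 4: SI(IS)(IK(KI))(SK(SI(IS)(IK(KI))))(KI(SI(SK))(SI(IS)(IK(KI))))
  step 5: I(IK(KI))(IS(IK(KI)))(SK(SI(IS)(IK(KI))))(KI(SI(SK))(SI(IS)(IK(KI))))
  step 6: IK(KI)(IS(IK(KI)))(SK(SI(IS)(IK(KI))))(KI(SI(SK))(SI(IS)(IK(KI))))
  step 7: K(KI)(IS(IK(KI)))(SK(SI(IS)(IK(KI))))(KI(SI(SK))(SI(IS)(IK(KI))))
  step 8: KI(SK(SI(IS)(IK(KI))))(KI(SI(SK))(SI(IS)(IK(KI))))
  step 9: I(KI(SI(SK))(SI(IS)(IK(KI))))
  step 10: KI(SI(SK))(SI(IS)(IK(KI)))
  step 11: I(SI(IS)(IK(KI)))
  step 12: SI(IS)(IK(KI))
  step 13: I(IK(KI))(IS(IK(KI)))
  step 14: IK(KI)(IS(IK(KI)))
  step 15: K(KI)(IS(IK(KI)))
  step 16: KI

Term B:
  start: K(KI)(IS(IK(KI)))
  step 1: KI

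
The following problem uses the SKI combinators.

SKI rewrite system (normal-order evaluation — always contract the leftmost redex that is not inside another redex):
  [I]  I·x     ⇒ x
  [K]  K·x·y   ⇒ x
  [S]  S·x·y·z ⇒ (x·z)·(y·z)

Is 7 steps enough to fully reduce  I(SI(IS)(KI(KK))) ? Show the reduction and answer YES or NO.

Answer: YES — reaches normal form SI in 7 ≤ 7 steps

Derivation:
  start: I(SI(IS)(KI(KK)))
  step 1: SI(IS)(KI(KK))
  step 2: I(KI(KK))(IS(KI(KK)))
  step 3: KI(KK)(IS(KI(KK)))
  step 4: I(IS(KI(KK)))
  step 5: IS(KI(KK))
  step 6: S(KI(KK))
  step 7: SI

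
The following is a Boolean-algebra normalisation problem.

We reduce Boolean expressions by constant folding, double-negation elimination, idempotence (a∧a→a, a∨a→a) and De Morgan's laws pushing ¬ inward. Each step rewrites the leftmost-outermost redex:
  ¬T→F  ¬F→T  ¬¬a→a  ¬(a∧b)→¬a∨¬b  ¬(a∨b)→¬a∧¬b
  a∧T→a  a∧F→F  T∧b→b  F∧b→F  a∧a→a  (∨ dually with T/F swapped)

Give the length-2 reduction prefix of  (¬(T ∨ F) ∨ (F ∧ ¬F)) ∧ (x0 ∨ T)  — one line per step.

Answer: after 2 steps: ((F ∧ ¬F) ∨ (F ∧ ¬F)) ∧ (x0 ∨ T)

Derivation:
  start: (¬(T ∨ F) ∨ (F ∧ ¬F)) ∧ (x0 ∨ T)
  [1] ((¬T ∧ ¬F) ∨ (F ∧ ¬F)) ∧ (x0 ∨ T)
  [2] ((F ∧ ¬F) ∨ (F ∧ ¬F)) ∧ (x0 ∨ T)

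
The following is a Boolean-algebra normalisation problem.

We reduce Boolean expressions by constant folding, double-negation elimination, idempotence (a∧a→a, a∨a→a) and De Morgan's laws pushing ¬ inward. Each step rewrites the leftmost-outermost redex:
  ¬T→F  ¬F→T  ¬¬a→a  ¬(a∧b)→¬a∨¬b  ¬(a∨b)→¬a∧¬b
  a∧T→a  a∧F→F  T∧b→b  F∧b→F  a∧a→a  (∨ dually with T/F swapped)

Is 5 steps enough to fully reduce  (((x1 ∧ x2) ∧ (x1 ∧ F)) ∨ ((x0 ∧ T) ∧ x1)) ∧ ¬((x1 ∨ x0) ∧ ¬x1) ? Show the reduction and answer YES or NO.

  start: (((x1 ∧ x2) ∧ (x1 ∧ F)) ∨ ((x0 ∧ T) ∧ x1)) ∧ ¬((x1 ∨ x0) ∧ ¬x1)
  step 1: (((x1 ∧ x2) ∧ F) ∨ ((x0 ∧ T) ∧ x1)) ∧ ¬((x1 ∨ x0) ∧ ¬x1)
  step 2: (F ∨ ((x0 ∧ T) ∧ x1)) ∧ ¬((x1 ∨ x0) ∧ ¬x1)
  step 3: ((x0 ∧ T) ∧ x1) ∧ ¬((x1 ∨ x0) ∧ ¬x1)
  step 4: (x0 ∧ x1) ∧ ¬((x1 ∨ x0) ∧ ¬x1)
  step 5: (x0 ∧ x1) ∧ (¬(x1 ∨ x0) ∨ ¬¬x1)

Answer: NO — after 5 steps the term is (x0 ∧ x1) ∧ (¬(x1 ∨ x0) ∨ ¬¬x1), not yet normal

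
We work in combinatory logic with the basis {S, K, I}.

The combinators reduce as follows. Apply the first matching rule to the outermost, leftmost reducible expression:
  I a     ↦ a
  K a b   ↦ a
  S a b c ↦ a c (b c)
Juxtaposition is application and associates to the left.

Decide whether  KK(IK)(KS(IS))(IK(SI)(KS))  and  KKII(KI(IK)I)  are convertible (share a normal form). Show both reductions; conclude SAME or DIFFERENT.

Term A:
  start: KK(IK)(KS(IS))(IK(SI)(KS))
  step 1: K(KS(IS))(IK(SI)(KS))
  step 2: KS(IS)
  step 3: S

Term B:
  start: KKII(KI(IK)I)
  step 1: KI(KI(IK)I)
  step 2: I

Answer: DIFFERENT — A ⇓ S, B ⇓ I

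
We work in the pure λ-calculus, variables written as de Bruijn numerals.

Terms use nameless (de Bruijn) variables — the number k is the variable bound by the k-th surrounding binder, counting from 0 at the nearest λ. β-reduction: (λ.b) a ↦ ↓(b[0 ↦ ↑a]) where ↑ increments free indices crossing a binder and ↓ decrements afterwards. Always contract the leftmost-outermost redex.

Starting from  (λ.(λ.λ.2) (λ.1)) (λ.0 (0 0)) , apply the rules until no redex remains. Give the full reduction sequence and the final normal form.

Answer: normal form = λ.λ.0 (0 0)  (in 2 steps)

Working:
  start: (λ.(λ.λ.2) (λ.1)) (λ.0 (0 0))
  [1] (λ.λ.λ.0 (0 0)) (λ.λ.0 (0 0))
  [2] λ.λ.0 (0 0)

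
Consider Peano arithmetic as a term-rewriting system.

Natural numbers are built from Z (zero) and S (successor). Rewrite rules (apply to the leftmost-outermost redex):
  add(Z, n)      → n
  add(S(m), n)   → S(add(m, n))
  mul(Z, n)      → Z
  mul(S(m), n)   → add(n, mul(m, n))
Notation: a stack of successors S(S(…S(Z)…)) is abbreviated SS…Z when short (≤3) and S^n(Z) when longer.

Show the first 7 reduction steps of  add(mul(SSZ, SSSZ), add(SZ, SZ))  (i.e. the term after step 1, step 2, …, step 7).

  start: add(mul(SSZ, SSSZ), add(SZ, SZ))
  step 1: add(add(SSSZ, mul(SZ, SSSZ)), add(SZ, SZ))
  step 2: add(S(add(SSZ, mul(SZ, SSSZ))), add(SZ, SZ))
  step 3: S(add(add(SSZ, mul(SZ, SSSZ)), add(SZ, SZ)))
  step 4: S(add(S(add(SZ, mul(SZ, SSSZ))), add(SZ, SZ)))
  step 5: S(S(add(add(SZ, mul(SZ, SSSZ)), add(SZ, SZ))))
  step 6: S(S(add(S(add(Z, mul(SZ, SSSZ))), add(SZ, SZ))))
  step 7: S(S(S(add(add(Z, mul(SZ, SSSZ)), add(SZ, SZ)))))

Answer: after 7 steps: S(S(S(add(add(Z, mul(SZ, SSSZ)), add(SZ, SZ)))))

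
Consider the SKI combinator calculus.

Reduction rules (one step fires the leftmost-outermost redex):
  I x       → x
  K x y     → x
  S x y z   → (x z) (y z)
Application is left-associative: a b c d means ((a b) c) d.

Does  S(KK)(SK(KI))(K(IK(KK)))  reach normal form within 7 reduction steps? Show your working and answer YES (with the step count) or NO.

Answer: YES — reaches normal form K(K(K(KK))) in 5 ≤ 7 steps

Reduction:
  start: S(KK)(SK(KI))(K(IK(KK)))
  →1  KK(K(IK(KK)))(SK(KI)(K(IK(KK))))
  →2  K(SK(KI)(K(IK(KK))))
  →3  K(K(K(IK(KK)))(KI(K(IK(KK)))))
  →4  K(K(IK(KK)))
  →5  K(K(K(KK)))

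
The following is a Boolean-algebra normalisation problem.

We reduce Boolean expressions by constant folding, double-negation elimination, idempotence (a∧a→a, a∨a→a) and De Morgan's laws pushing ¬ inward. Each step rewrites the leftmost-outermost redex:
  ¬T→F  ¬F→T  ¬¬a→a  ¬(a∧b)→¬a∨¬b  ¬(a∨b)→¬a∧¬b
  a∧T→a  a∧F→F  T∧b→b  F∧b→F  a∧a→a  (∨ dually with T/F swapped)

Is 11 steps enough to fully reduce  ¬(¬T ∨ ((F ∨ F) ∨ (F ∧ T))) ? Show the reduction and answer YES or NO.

Answer: YES — reaches normal form T in 11 ≤ 11 steps

Derivation:
  start: ¬(¬T ∨ ((F ∨ F) ∨ (F ∧ T)))
  →1  ¬¬T ∧ ¬((F ∨ F) ∨ (F ∧ T))
  →2  T ∧ ¬((F ∨ F) ∨ (F ∧ T))
  →3  ¬((F ∨ F) ∨ (F ∧ T))
  →4  ¬(F ∨ F) ∧ ¬(F ∧ T)
  →5  (¬F ∧ ¬F) ∧ ¬(F ∧ T)
  →6  ¬F ∧ ¬(F ∧ T)
  →7  T ∧ ¬(F ∧ T)
  →8  ¬(F ∧ T)
  →9  ¬F ∨ ¬T
  →10  T ∨ ¬T
  →11  T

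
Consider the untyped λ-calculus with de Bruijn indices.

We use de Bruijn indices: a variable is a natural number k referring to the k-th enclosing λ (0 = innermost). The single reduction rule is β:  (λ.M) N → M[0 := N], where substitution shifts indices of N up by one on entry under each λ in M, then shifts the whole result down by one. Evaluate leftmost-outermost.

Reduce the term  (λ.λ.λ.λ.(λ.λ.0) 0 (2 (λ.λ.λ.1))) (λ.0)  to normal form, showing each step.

  start: (λ.λ.λ.λ.(λ.λ.0) 0 (2 (λ.λ.λ.1))) (λ.0)
  [1] λ.λ.λ.(λ.λ.0) 0 (2 (λ.λ.λ.1))
  [2] λ.λ.λ.(λ.0) (2 (λ.λ.λ.1))
  [3] λ.λ.λ.2 (λ.λ.λ.1)

Answer: normal form = λ.λ.λ.2 (λ.λ.λ.1)  (in 3 steps)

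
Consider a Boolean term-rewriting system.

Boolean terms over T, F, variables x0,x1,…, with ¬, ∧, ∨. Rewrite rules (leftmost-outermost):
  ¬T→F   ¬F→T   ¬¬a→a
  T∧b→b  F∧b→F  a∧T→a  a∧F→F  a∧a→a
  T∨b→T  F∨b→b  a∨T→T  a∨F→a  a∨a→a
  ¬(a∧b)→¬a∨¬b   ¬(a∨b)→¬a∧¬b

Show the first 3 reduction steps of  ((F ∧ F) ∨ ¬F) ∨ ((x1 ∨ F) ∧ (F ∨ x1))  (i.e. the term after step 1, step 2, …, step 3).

Answer: after 3 steps: T ∨ ((x1 ∨ F) ∧ (F ∨ x1))

Reduction:
  start: ((F ∧ F) ∨ ¬F) ∨ ((x1 ∨ F) ∧ (F ∨ x1))
  →1  (F ∨ ¬F) ∨ ((x1 ∨ F) ∧ (F ∨ x1))
  →2  ¬F ∨ ((x1 ∨ F) ∧ (F ∨ x1))
  →3  T ∨ ((x1 ∨ F) ∧ (F ∨ x1))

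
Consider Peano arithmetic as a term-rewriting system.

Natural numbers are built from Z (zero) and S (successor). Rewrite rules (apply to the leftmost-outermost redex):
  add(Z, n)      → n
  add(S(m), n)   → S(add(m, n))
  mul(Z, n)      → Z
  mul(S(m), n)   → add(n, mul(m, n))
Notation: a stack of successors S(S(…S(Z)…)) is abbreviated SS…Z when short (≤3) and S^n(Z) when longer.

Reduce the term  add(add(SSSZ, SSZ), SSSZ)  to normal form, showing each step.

  start: add(add(SSSZ, SSZ), SSSZ)
  [1] add(S(add(SSZ, SSZ)), SSSZ)
  [2] S(add(add(SSZ, SSZ), SSSZ))
  [3] S(add(S(add(SZ, SSZ)), SSSZ))
  [4] S(S(add(add(SZ, SSZ), SSSZ)))
  [5] S(S(add(S(add(Z, SSZ)), SSSZ)))
  [6] S(S(S(add(add(Z, SSZ), SSSZ))))
  [7] S(S(S(add(SSZ, SSSZ))))
  [8] S(S(S(S(add(SZ, SSSZ)))))
  [9] S(S(S(S(S(add(Z, SSSZ))))))
  [10] S^8(Z)

Answer: normal form = S^8(Z)  (in 10 steps)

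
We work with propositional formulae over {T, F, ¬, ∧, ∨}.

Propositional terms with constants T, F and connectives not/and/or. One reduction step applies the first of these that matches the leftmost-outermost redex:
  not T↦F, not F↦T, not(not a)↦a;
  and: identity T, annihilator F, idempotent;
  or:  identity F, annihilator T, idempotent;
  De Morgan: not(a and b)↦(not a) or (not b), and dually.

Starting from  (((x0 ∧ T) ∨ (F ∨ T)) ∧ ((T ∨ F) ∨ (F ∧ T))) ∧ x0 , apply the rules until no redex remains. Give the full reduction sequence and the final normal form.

  start: (((x0 ∧ T) ∨ (F ∨ T)) ∧ ((T ∨ F) ∨ (F ∧ T))) ∧ x0
  [1] ((x0 ∨ (F ∨ T)) ∧ ((T ∨ F) ∨ (F ∧ T))) ∧ x0
  [2] ((x0 ∨ T) ∧ ((T ∨ F) ∨ (F ∧ T))) ∧ x0
  [3] (T ∧ ((T ∨ F) ∨ (F ∧ T))) ∧ x0
  [4] ((T ∨ F) ∨ (F ∧ T)) ∧ x0
  [5] (T ∨ (F ∧ T)) ∧ x0
  [6] T ∧ x0
  [7] x0

Answer: normal form = x0  (in 7 steps)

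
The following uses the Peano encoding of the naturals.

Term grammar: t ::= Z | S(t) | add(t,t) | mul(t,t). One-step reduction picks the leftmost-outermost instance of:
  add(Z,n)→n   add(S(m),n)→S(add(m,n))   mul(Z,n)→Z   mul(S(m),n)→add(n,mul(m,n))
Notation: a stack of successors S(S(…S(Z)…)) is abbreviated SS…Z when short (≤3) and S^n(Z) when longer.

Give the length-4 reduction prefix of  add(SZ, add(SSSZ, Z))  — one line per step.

  start: add(SZ, add(SSSZ, Z))
  step 1: S(add(Z, add(SSSZ, Z)))
  step 2: S(add(SSSZ, Z))
  step 3: S(S(add(SSZ, Z)))
  step 4: S(S(S(add(SZ, Z))))

Answer: after 4 steps: S(S(S(add(SZ, Z))))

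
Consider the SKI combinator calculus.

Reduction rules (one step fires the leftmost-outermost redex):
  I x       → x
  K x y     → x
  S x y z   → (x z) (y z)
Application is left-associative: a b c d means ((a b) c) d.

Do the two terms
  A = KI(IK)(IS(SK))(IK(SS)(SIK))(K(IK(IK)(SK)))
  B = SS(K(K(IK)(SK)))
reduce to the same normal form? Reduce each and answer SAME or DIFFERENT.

Answer: SAME — A ⇓ SS(KK), B ⇓ SS(KK)

Working:
Term A:
  start: KI(IK)(IS(SK))(IK(SS)(SIK))(K(IK(IK)(SK)))
  step 1: I(IS(SK))(IK(SS)(SIK))(K(IK(IK)(SK)))
  step 2: IS(SK)(IK(SS)(SIK))(K(IK(IK)(SK)))
  step 3: S(SK)(IK(SS)(SIK))(K(IK(IK)(SK)))
  step 4: SK(K(IK(IK)(SK)))(IK(SS)(SIK)(K(IK(IK)(SK))))
  step 5: K(IK(SS)(SIK)(K(IK(IK)(SK))))(K(IK(IK)(SK))(IK(SS)(SIK)(K(IK(IK)(SK)))))
  step 6: IK(SS)(SIK)(K(IK(IK)(SK)))
  step 7: K(SS)(SIK)(K(IK(IK)(SK)))
  step 8: SS(K(IK(IK)(SK)))
  step 9: SS(K(K(IK)(SK)))
  step 10: SS(K(IK))
  step 11: SS(KK)

Term B:
  start: SS(K(K(IK)(SK)))
  step 1: SS(K(IK))
  step 2: SS(KK)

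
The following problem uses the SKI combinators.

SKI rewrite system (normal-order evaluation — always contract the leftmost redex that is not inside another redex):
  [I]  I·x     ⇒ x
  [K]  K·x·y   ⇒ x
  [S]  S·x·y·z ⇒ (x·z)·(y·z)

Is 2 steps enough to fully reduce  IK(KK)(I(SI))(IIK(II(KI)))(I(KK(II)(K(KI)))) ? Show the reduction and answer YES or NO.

  start: IK(KK)(I(SI))(IIK(II(KI)))(I(KK(II)(K(KI))))
  step 1: K(KK)(I(SI))(IIK(II(KI)))(I(KK(II)(K(KI))))
  step 2: KK(IIK(II(KI)))(I(KK(II)(K(KI))))

Answer: NO — after 2 steps the term is KK(IIK(II(KI)))(I(KK(II)(K(KI)))), not yet normal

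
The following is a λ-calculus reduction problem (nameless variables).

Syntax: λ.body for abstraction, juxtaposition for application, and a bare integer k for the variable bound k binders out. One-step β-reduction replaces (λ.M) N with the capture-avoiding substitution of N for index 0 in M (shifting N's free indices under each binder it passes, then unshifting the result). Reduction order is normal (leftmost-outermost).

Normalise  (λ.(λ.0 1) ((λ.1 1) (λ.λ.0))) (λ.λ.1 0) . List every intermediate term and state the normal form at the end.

  start: (λ.(λ.0 1) ((λ.1 1) (λ.λ.0))) (λ.λ.1 0)
  →1  (λ.0 (λ.λ.1 0)) ((λ.(λ.λ.1 0) (λ.λ.1 0)) (λ.λ.0))
  →2  (λ.(λ.λ.1 0) (λ.λ.1 0)) (λ.λ.0) (λ.λ.1 0)
  →3  (λ.λ.1 0) (λ.λ.1 0) (λ.λ.1 0)
  →4  (λ.(λ.λ.1 0) 0) (λ.λ.1 0)
  →5  (λ.λ.1 0) (λ.λ.1 0)
  →6  λ.(λ.λ.1 0) 0
  →7  λ.λ.1 0

Answer: normal form = λ.λ.1 0  (in 7 steps)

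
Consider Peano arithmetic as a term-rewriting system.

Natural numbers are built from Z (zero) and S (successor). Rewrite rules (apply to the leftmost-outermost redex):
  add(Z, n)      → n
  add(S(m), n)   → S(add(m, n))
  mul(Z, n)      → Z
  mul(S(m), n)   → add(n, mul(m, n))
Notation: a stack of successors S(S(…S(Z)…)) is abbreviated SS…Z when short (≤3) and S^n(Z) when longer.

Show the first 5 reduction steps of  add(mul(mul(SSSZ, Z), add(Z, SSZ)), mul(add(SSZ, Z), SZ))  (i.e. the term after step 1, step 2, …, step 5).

  start: add(mul(mul(SSSZ, Z), add(Z, SSZ)), mul(add(SSZ, Z), SZ))
  step 1: add(mul(add(Z, mul(SSZ, Z)), add(Z, SSZ)), mul(add(SSZ, Z), SZ))
  step 2: add(mul(mul(SSZ, Z), add(Z, SSZ)), mul(add(SSZ, Z), SZ))
  step 3: add(mul(add(Z, mul(SZ, Z)), add(Z, SSZ)), mul(add(SSZ, Z), SZ))
  step 4: add(mul(mul(SZ, Z), add(Z, SSZ)), mul(add(SSZ, Z), SZ))
  step 5: add(mul(add(Z, mul(Z, Z)), add(Z, SSZ)), mul(add(SSZ, Z), SZ))

Answer: after 5 steps: add(mul(add(Z, mul(Z, Z)), add(Z, SSZ)), mul(add(SSZ, Z), SZ))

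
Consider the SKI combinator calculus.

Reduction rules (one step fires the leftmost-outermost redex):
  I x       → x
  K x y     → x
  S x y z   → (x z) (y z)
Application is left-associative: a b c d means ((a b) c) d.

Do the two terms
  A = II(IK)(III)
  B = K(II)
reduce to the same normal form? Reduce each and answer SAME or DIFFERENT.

Term A:
  start: II(IK)(III)
  step 1: I(IK)(III)
  step 2: IK(III)
  step 3: K(III)
  step 4: K(II)
  step 5: KI

Term B:
  start: K(II)
  step 1: KI

Answer: SAME — A ⇓ KI, B ⇓ KI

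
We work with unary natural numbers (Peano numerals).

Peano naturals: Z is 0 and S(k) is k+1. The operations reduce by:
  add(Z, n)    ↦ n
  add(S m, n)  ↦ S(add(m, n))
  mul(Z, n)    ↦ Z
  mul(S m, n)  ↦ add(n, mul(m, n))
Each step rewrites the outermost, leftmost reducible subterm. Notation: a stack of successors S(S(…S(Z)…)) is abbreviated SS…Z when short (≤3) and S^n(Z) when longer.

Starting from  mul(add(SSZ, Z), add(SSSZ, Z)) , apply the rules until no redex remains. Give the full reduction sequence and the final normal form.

Answer: normal form = S^6(Z)  (in 22 steps)

Derivation:
  start: mul(add(SSZ, Z), add(SSSZ, Z))
  →1  mul(S(add(SZ, Z)), add(SSSZ, Z))
  →2  add(add(SSSZ, Z), mul(add(SZ, Z), add(SSSZ, Z)))
  →3  add(S(add(SSZ, Z)), mul(add(SZ, Z), add(SSSZ, Z)))
  →4  S(add(add(SSZ, Z), mul(add(SZ, Z), add(SSSZ, Z))))
  →5  S(add(S(add(SZ, Z)), mul(add(SZ, Z), add(SSSZ, Z))))
  →6  S(S(add(add(SZ, Z), mul(add(SZ, Z), add(SSSZ, Z)))))
  →7  S(S(add(S(add(Z, Z)), mul(add(SZ, Z), add(SSSZ, Z)))))
  →8  S(S(S(add(add(Z, Z), mul(add(SZ, Z), add(SSSZ, Z))))))
  →9  S(S(S(add(Z, mul(add(SZ, Z), add(SSSZ, Z))))))
  →10  S(S(S(mul(add(SZ, Z), add(SSSZ, Z)))))
  →11  S(S(S(mul(S(add(Z, Z)), add(SSSZ, Z)))))
  →12  S(S(S(add(add(SSSZ, Z), mul(add(Z, Z), add(SSSZ, Z))))))
  →13  S(S(S(add(S(add(SSZ, Z)), mul(add(Z, Z), add(SSSZ, Z))))))
  →14  S(S(S(S(add(add(SSZ, Z), mul(add(Z, Z), add(SSSZ, Z)))))))
  →15  S(S(S(S(add(S(add(SZ, Z)), mul(add(Z, Z), add(SSSZ, Z)))))))
  →16  S(S(S(S(S(add(add(SZ, Z), mul(add(Z, Z), add(SSSZ, Z))))))))
  →17  S(S(S(S(S(add(S(add(Z, Z)), mul(add(Z, Z), add(SSSZ, Z))))))))
  →18  S(S(S(S(S(S(add(add(Z, Z), mul(add(Z, Z), add(SSSZ, Z)))))))))
  →19  S(S(S(S(S(S(add(Z, mul(add(Z, Z), add(SSSZ, Z)))))))))
  →20  S(S(S(S(S(S(mul(add(Z, Z), add(SSSZ, Z))))))))
  →21  S(S(S(S(S(S(mul(Z, add(SSSZ, Z))))))))
  →22  S^6(Z)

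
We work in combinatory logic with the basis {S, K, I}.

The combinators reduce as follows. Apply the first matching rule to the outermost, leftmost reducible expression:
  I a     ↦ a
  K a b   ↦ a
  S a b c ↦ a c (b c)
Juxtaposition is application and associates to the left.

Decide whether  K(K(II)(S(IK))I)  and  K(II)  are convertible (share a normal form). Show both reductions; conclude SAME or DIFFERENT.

Term A:
  start: K(K(II)(S(IK))I)
  →1  K(III)
  →2  K(II)
  →3  KI

Term B:
  start: K(II)
  →1  KI

Answer: SAME — A ⇓ KI, B ⇓ KI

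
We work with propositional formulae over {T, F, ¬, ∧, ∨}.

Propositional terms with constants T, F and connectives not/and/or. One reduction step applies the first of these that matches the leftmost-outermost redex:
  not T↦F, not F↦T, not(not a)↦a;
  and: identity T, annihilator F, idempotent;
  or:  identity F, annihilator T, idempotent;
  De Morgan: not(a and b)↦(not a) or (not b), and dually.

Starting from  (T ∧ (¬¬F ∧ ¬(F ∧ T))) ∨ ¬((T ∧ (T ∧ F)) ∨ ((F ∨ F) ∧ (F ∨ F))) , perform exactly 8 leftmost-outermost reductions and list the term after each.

Answer: after 8 steps: ¬(T ∧ F) ∧ ¬((F ∨ F) ∧ (F ∨ F))

Derivation:
  start: (T ∧ (¬¬F ∧ ¬(F ∧ T))) ∨ ¬((T ∧ (T ∧ F)) ∨ ((F ∨ F) ∧ (F ∨ F)))
  →1  (¬¬F ∧ ¬(F ∧ T)) ∨ ¬((T ∧ (T ∧ F)) ∨ ((F ∨ F) ∧ (F ∨ F)))
  →2  (F ∧ ¬(F ∧ T)) ∨ ¬((T ∧ (T ∧ F)) ∨ ((F ∨ F) ∧ (F ∨ F)))
  →3  F ∨ ¬((T ∧ (T ∧ F)) ∨ ((F ∨ F) ∧ (F ∨ F)))
  →4  ¬((T ∧ (T ∧ F)) ∨ ((F ∨ F) ∧ (F ∨ F)))
  →5  ¬(T ∧ (T ∧ F)) ∧ ¬((F ∨ F) ∧ (F ∨ F))
  →6  (¬T ∨ ¬(T ∧ F)) ∧ ¬((F ∨ F) ∧ (F ∨ F))
  →7  (F ∨ ¬(T ∧ F)) ∧ ¬((F ∨ F) ∧ (F ∨ F))
  →8  ¬(T ∧ F) ∧ ¬((F ∨ F) ∧ (F ∨ F))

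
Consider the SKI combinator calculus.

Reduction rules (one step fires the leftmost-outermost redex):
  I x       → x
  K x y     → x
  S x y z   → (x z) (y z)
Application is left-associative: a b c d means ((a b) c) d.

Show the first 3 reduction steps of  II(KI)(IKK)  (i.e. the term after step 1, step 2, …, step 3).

  start: II(KI)(IKK)
  [1] I(KI)(IKK)
  [2] KI(IKK)
  [3] I

Answer: after 3 steps: I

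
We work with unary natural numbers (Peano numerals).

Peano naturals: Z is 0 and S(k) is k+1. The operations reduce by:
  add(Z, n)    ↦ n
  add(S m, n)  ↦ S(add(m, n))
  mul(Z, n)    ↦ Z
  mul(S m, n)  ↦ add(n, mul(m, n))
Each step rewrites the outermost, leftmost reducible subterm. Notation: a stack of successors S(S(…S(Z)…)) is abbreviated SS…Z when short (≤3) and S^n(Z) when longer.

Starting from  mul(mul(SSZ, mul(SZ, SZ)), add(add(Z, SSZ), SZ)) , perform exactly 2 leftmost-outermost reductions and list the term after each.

Answer: after 2 steps: mul(add(add(SZ, mul(Z, SZ)), mul(SZ, mul(SZ, SZ))), add(add(Z, SSZ), SZ))

Reduction:
  start: mul(mul(SSZ, mul(SZ, SZ)), add(add(Z, SSZ), SZ))
  [1] mul(add(mul(SZ, SZ), mul(SZ, mul(SZ, SZ))), add(add(Z, SSZ), SZ))
  [2] mul(add(add(SZ, mul(Z, SZ)), mul(SZ, mul(SZ, SZ))), add(add(Z, SSZ), SZ))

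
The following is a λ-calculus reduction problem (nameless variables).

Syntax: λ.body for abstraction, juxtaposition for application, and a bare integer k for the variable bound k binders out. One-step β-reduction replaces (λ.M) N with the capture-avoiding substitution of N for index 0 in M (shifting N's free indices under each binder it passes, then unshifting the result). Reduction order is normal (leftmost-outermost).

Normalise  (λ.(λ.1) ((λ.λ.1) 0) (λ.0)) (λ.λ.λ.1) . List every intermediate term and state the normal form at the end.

  start: (λ.(λ.1) ((λ.λ.1) 0) (λ.0)) (λ.λ.λ.1)
  [1] (λ.λ.λ.λ.1) ((λ.λ.1) (λ.λ.λ.1)) (λ.0)
  [2] (λ.λ.λ.1) (λ.0)
  [3] λ.λ.1

Answer: normal form = λ.λ.1  (in 3 steps)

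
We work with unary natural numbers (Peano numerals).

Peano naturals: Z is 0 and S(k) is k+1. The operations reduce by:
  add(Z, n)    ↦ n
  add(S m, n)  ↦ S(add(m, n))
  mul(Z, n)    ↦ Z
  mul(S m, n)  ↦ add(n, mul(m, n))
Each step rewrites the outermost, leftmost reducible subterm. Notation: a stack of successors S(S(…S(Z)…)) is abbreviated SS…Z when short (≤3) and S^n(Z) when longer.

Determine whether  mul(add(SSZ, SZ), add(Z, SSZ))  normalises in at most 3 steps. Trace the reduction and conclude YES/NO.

  start: mul(add(SSZ, SZ), add(Z, SSZ))
  →1  mul(S(add(SZ, SZ)), add(Z, SSZ))
  →2  add(add(Z, SSZ), mul(add(SZ, SZ), add(Z, SSZ)))
  →3  add(SSZ, mul(add(SZ, SZ), add(Z, SSZ)))

Answer: NO — after 3 steps the term is add(SSZ, mul(add(SZ, SZ), add(Z, SSZ))), not yet normal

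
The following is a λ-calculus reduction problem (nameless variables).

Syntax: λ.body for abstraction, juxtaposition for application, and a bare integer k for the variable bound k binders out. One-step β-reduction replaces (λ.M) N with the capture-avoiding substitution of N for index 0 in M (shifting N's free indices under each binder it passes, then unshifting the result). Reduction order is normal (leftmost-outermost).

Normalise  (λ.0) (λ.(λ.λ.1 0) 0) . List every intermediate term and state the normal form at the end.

Answer: normal form = λ.λ.1 0  (in 2 steps)

Reduction:
  start: (λ.0) (λ.(λ.λ.1 0) 0)
  →1  λ.(λ.λ.1 0) 0
  →2  λ.λ.1 0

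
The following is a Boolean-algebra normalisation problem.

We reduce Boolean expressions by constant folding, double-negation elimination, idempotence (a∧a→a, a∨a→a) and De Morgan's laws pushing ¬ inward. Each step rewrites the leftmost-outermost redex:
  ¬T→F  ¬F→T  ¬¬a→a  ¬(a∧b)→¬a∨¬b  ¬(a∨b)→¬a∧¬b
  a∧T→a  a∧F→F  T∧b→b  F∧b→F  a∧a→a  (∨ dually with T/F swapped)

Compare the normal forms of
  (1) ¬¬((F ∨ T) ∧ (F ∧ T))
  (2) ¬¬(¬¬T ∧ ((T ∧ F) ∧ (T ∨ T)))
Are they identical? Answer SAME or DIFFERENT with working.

Answer: SAME — A ⇓ F, B ⇓ F

Derivation:
Term A:
  start: ¬¬((F ∨ T) ∧ (F ∧ T))
  [1] (F ∨ T) ∧ (F ∧ T)
  [2] T ∧ (F ∧ T)
  [3] F ∧ T
  [4] F

Term B:
  start: ¬¬(¬¬T ∧ ((T ∧ F) ∧ (T ∨ T)))
  [1] ¬¬T ∧ ((T ∧ F) ∧ (T ∨ T))
  [2] T ∧ ((T ∧ F) ∧ (T ∨ T))
  [3] (T ∧ F) ∧ (T ∨ T)
  [4] F ∧ (T ∨ T)
  [5] F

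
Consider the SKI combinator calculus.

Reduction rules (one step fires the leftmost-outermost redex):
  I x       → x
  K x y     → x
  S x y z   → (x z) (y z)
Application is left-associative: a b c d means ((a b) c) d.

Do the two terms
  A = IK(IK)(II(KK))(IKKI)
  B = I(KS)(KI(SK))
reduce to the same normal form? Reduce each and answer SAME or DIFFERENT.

Answer: DIFFERENT — A ⇓ KK, B ⇓ S

Working:
Term A:
  start: IK(IK)(II(KK))(IKKI)
  step 1: K(IK)(II(KK))(IKKI)
  step 2: IK(IKKI)
  step 3: K(IKKI)
  step 4: K(KKI)
  step 5: KK

Term B:
  start: I(KS)(KI(SK))
  step 1: KS(KI(SK))
  step 2: S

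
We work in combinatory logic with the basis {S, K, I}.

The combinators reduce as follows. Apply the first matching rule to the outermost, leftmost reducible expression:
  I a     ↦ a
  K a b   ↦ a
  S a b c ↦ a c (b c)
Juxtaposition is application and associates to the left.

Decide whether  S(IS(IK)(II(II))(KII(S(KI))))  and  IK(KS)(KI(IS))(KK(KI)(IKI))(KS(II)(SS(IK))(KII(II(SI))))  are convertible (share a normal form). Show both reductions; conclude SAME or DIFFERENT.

Term A:
  start: S(IS(IK)(II(II))(KII(S(KI))))
  [1] S(S(IK)(II(II))(KII(S(KI))))
  [2] S(IK(KII(S(KI)))(II(II)(KII(S(KI)))))
  [3] S(K(KII(S(KI)))(II(II)(KII(S(KI)))))
  [4] S(KII(S(KI)))
  [5] S(I(S(KI)))
  [6] S(S(KI))

Term B:
  start: IK(KS)(KI(IS))(KK(KI)(IKI))(KS(II)(SS(IK))(KII(II(SI))))
  [1] K(KS)(KI(IS))(KK(KI)(IKI))(KS(II)(SS(IK))(KII(II(SI))))
  [2] KS(KK(KI)(IKI))(KS(II)(SS(IK))(KII(II(SI))))
  [3] S(KS(II)(SS(IK))(KII(II(SI))))
  [4] S(S(SS(IK))(KII(II(SI))))
  [5] S(S(SSK)(KII(II(SI))))
  [6] S(S(SSK)(I(II(SI))))
  [7] S(S(SSK)(II(SI)))
  [8] S(S(SSK)(I(SI)))
  [9] S(S(SSK)(SI))

Answer: DIFFERENT — A ⇓ S(S(KI)), B ⇓ S(S(SSK)(SI))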